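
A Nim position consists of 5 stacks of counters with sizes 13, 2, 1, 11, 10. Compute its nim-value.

15

Compute the nim-sum pairwise:
13 ⊕ 2 = 15
15 ⊕ 1 = 14
14 ⊕ 11 = 5
5 ⊕ 10 = 15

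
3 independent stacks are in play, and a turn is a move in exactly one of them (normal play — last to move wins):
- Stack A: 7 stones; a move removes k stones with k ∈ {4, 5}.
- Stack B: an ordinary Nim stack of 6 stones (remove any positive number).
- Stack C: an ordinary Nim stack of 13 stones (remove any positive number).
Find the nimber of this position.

10

Build the Grundy sequence for stack A with g(k) = mex{g(k−s) : s ∈ {4, 5}, s ≤ k}:
g(0) = mex{} = 0
g(1) = mex{} = 0
g(2) = mex{} = 0
g(3) = mex{} = 0
g(4) = mex{0} = 1
g(5) = mex{0} = 1
g(6) = mex{0} = 1
g(7) = mex{0} = 1
So g(7) = 1.
Stack B is a plain Nim stack of size 6, so its Grundy value is 6.
Stack C is a plain Nim stack of size 13, so its Grundy value is 13.
The value of a disjunctive sum is the nim-sum of the parts.
Combined value = 1 XOR 6 XOR 13 = 10.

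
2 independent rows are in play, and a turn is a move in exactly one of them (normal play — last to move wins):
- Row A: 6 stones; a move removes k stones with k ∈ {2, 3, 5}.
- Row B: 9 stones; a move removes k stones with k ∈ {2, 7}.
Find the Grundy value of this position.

3

For row A, compute g(0), g(1), … with moves {2, 3, 5}:
g(0) = mex{} = 0
g(1) = mex{} = 0
g(2) = mex{0} = 1
g(3) = mex{0} = 1
g(4) = mex{0,1} = 2
g(5) = mex{0,1} = 2
g(6) = mex{0,1,2} = 3
So g(6) = 3.
Build the Grundy sequence for row B with g(k) = mex{g(k−s) : s ∈ {2, 7}, s ≤ k}:
k:     0  1  2  3  4  5  6  7  8  9
g(k):  0  0  1  1  0  0  1  1  2  0
So g(9) = 0.
The value of a disjunctive sum is the nim-sum of the parts.
Combined value = 3 ⊕ 0 = 3.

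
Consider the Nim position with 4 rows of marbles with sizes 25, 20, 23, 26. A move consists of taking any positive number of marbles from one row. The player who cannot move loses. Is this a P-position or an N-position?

P-position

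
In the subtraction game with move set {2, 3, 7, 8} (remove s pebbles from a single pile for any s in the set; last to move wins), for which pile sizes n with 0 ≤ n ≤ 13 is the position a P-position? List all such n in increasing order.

0, 1, 5, 6, 10, 11

Compute g(0), g(1), … for moves {2, 3, 7, 8}:
g(0) = mex{} = 0
g(1) = mex{} = 0
g(2) = mex{0} = 1
g(3) = mex{0} = 1
g(4) = mex{0,1} = 2
g(5) = mex{1} = 0
g(6) = mex{1,2} = 0
g(7) = mex{0,2} = 1
g(8) = mex{0} = 1
g(9) = mex{0,1} = 2
g(10) = mex{1} = 0
g(11) = mex{1,2} = 0
g(12) = mex{0,2} = 1
g(13) = mex{0} = 1
The P-positions (g = 0) in 0..13 are 0, 1, 5, 6, 10, 11.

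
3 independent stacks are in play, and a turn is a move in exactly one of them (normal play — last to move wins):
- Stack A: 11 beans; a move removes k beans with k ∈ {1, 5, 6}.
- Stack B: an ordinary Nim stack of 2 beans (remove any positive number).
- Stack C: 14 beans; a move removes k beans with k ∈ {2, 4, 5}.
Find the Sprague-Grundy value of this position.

2

Build the Grundy sequence for stack A with g(k) = mex{g(k−s) : s ∈ {1, 5, 6}, s ≤ k}:
g(0) = mex{} = 0
g(1) = mex{0} = 1
g(2) = mex{1} = 0
g(3) = mex{0} = 1
g(4) = mex{1} = 0
g(5) = mex{0} = 1
g(6) = mex{0,1} = 2
g(7) = mex{0,1,2} = 3
g(8) = mex{0,1,3} = 2
g(9) = mex{0,1,2} = 3
g(10) = mex{0,1,3} = 2
g(11) = mex{1,2} = 0
So g(11) = 0.
Stack B is a plain Nim stack of size 2, so its Grundy value is 2.
Grundy values for stack C (subtraction set {2, 4, 5}):
g(0) = mex{} = 0
g(1) = mex{} = 0
g(2) = mex{0} = 1
g(3) = mex{0} = 1
g(4) = mex{0,1} = 2
g(5) = mex{0,1} = 2
g(6) = mex{0,1,2} = 3
g(7) = mex{1,2} = 0
g(8) = mex{1,2,3} = 0
g(9) = mex{0,2} = 1
g(10) = mex{0,2,3} = 1
g(11) = mex{0,1,3} = 2
g(12) = mex{0,1} = 2
g(13) = mex{0,1,2} = 3
g(14) = mex{1,2} = 0
So g(14) = 0.
By the Sprague-Grundy theorem, the Grundy value of a sum of independent games is the XOR of the component values.
Combined value = 0 XOR 2 XOR 0 = 2.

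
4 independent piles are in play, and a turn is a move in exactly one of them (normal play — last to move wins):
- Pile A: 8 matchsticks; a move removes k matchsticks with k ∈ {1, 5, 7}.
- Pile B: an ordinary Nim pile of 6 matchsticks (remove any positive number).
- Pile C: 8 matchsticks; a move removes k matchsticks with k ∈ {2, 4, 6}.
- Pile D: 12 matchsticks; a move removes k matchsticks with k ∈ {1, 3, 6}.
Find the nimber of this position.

7

For pile A, compute g(0), g(1), … with moves {1, 5, 7}:
g(0) = mex{} = 0
g(1) = mex{0} = 1
g(2) = mex{1} = 0
g(3) = mex{0} = 1
g(4) = mex{1} = 0
g(5) = mex{0} = 1
g(6) = mex{1} = 0
g(7) = mex{0} = 1
g(8) = mex{1} = 0
So g(8) = 0.
Pile B is a plain Nim pile of size 6, so its Grundy value is 6.
For pile C, compute g(0), g(1), … with moves {2, 4, 6}:
k:     0  1  2  3  4  5  6  7  8
g(k):  0  0  1  1  2  2  3  3  0
So g(8) = 0.
For pile D, compute g(0), g(1), … with moves {1, 3, 6}:
k:     0  1  2  3  4  5  6  7  8  9 10 11 12
g(k):  0  1  0  1  0  1  2  3  2  0  1  0  1
So g(12) = 1.
The value of a disjunctive sum is the nim-sum of the parts.
Combined value = 0 XOR 6 XOR 0 XOR 1 = 7.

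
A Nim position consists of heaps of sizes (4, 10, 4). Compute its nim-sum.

In binary:
  0100  (4)
  1010  (10)
  0100  (4)
  ----
  1010  (10)

10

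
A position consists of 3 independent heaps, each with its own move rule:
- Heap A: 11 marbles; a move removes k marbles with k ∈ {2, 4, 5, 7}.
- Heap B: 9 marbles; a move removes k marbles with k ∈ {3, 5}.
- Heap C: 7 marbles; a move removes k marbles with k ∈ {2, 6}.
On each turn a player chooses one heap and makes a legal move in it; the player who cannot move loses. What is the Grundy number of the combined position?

0

For heap A, compute g(0), g(1), … with moves {2, 4, 5, 7}:
g(0) = mex{} = 0
g(1) = mex{} = 0
g(2) = mex{0} = 1
g(3) = mex{0} = 1
g(4) = mex{0,1} = 2
g(5) = mex{0,1} = 2
g(6) = mex{0,1,2} = 3
g(7) = mex{0,1,2} = 3
g(8) = mex{0,1,2,3} = 4
g(9) = mex{1,2,3} = 0
g(10) = mex{1,2,3,4} = 0
g(11) = mex{0,2,3} = 1
So g(11) = 1.
Build the Grundy sequence for heap B with g(k) = mex{g(k−s) : s ∈ {3, 5}, s ≤ k}:
g(0) = mex{} = 0
g(1) = mex{} = 0
g(2) = mex{} = 0
g(3) = mex{0} = 1
g(4) = mex{0} = 1
g(5) = mex{0} = 1
g(6) = mex{0,1} = 2
g(7) = mex{0,1} = 2
g(8) = mex{1} = 0
g(9) = mex{1,2} = 0
So g(9) = 0.
Build the Grundy sequence for heap C with g(k) = mex{g(k−s) : s ∈ {2, 6}, s ≤ k}:
k:     0  1  2  3  4  5  6  7
g(k):  0  0  1  1  0  0  1  1
So g(7) = 1.
By the Sprague-Grundy theorem, the Grundy value of a sum of independent games is the XOR of the component values.
Combined value = 1 XOR 0 XOR 1 = 0.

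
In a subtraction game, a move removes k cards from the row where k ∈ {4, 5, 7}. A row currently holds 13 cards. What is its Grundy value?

Grundy values for subtraction set {4, 5, 7}:
g(0) = mex{} = 0
g(1) = mex{} = 0
g(2) = mex{} = 0
g(3) = mex{} = 0
g(4) = mex{0} = 1
g(5) = mex{0} = 1
g(6) = mex{0} = 1
g(7) = mex{0} = 1
g(8) = mex{0,1} = 2
g(9) = mex{0,1} = 2
g(10) = mex{0,1} = 2
g(11) = mex{1} = 0
g(12) = mex{1,2} = 0
g(13) = mex{1,2} = 0
So g(13) = 0.

0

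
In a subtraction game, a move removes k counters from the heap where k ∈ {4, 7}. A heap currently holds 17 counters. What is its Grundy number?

Compute g(0), g(1), … for moves {4, 7}:
k:     0  1  2  3  4  5  6  7  8  9 10 11 12 13 14 15 16 17
g(k):  0  0  0  0  1  1  1  1  2  2  2  0  0  0  0  1  1  1
So g(17) = 1.

1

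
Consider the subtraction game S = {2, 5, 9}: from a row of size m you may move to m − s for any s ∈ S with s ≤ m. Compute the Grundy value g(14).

0

Grundy values for subtraction set {2, 5, 9}:
k:     0  1  2  3  4  5  6  7  8  9 10 11 12 13 14
g(k):  0  0  1  1  0  2  1  0  0  1  1  0  2  1  0
So g(14) = 0.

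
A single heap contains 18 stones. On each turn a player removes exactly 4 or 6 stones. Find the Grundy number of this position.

Build the Grundy sequence with g(k) = mex{g(k−s) : s ∈ {4, 6}, s ≤ k}:
k:     0  1  2  3  4  5  6  7  8  9 10 11 12 13 14 15 16 17 18
g(k):  0  0  0  0  1  1  1  1  2  2  0  0  0  0  1  1  1  1  2
So g(18) = 2.

2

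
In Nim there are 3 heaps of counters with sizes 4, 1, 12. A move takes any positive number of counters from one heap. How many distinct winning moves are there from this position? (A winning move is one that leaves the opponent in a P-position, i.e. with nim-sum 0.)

Compute the nim-sum pairwise:
4 XOR 1 = 5
5 XOR 12 = 9
The overall nim-sum is X = 9. A heap of size p has a winning move iff p XOR X < p (reduce it to p XOR X).
  4: 4 XOR 9 = 13 ≥ 4 — no move.
  1: 1 XOR 9 = 8 ≥ 1 — no move.
  12: 12 XOR 9 = 5 < 12 — winning move (to 5).
That gives 1 winning move.

1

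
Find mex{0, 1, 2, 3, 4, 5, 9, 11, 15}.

6

The values 0, 1, 2, 3, 4, 5 are all present; 6 is the first non-negative integer missing from the set.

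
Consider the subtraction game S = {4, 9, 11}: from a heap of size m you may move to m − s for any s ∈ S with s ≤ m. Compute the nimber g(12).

Build the Grundy sequence with g(k) = mex{g(k−s) : s ∈ {4, 9, 11}, s ≤ k}:
g(0) = mex{} = 0
g(1) = mex{} = 0
g(2) = mex{} = 0
g(3) = mex{} = 0
g(4) = mex{0} = 1
g(5) = mex{0} = 1
g(6) = mex{0} = 1
g(7) = mex{0} = 1
g(8) = mex{1} = 0
g(9) = mex{0,1} = 2
g(10) = mex{0,1} = 2
g(11) = mex{0,1} = 2
g(12) = mex{0} = 1
So g(12) = 1.

1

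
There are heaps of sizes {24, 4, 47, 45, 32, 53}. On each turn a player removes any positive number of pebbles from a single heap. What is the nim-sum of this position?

11

Compute the nim-sum pairwise:
24 XOR 4 = 28
28 XOR 47 = 51
51 XOR 45 = 30
30 XOR 32 = 62
62 XOR 53 = 11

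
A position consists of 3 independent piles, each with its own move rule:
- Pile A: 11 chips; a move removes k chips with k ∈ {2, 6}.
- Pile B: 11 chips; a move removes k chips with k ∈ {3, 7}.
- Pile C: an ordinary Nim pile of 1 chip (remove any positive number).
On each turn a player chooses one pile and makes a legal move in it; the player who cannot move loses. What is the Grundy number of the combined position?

0

Grundy values for pile A (subtraction set {2, 6}):
g(0) = mex{} = 0
g(1) = mex{} = 0
g(2) = mex{0} = 1
g(3) = mex{0} = 1
g(4) = mex{1} = 0
g(5) = mex{1} = 0
g(6) = mex{0} = 1
g(7) = mex{0} = 1
g(8) = mex{1} = 0
g(9) = mex{1} = 0
g(10) = mex{0} = 1
g(11) = mex{0} = 1
So g(11) = 1.
Build the Grundy sequence for pile B with g(k) = mex{g(k−s) : s ∈ {3, 7}, s ≤ k}:
k:     0  1  2  3  4  5  6  7  8  9 10 11
g(k):  0  0  0  1  1  1  0  2  2  1  0  0
So g(11) = 0.
Pile C is a plain Nim pile of size 1, so its Grundy value is 1.
By the Sprague-Grundy theorem, the Grundy value of a sum of independent games is the XOR of the component values.
Combined value = 1 ⊕ 0 ⊕ 1 = 0.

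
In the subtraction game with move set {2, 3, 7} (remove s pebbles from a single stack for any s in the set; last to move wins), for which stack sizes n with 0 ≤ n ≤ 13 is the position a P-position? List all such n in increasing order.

0, 1, 5, 6, 10, 11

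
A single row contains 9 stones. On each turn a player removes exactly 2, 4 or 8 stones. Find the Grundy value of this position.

1

Build the Grundy sequence with g(k) = mex{g(k−s) : s ∈ {2, 4, 8}, s ≤ k}:
g(0) = mex{} = 0
g(1) = mex{} = 0
g(2) = mex{0} = 1
g(3) = mex{0} = 1
g(4) = mex{0,1} = 2
g(5) = mex{0,1} = 2
g(6) = mex{1,2} = 0
g(7) = mex{1,2} = 0
g(8) = mex{0,2} = 1
g(9) = mex{0,2} = 1
So g(9) = 1.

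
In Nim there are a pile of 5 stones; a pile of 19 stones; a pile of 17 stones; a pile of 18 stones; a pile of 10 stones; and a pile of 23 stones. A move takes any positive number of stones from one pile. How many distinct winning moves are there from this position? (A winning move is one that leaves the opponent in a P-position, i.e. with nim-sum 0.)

1

Nim-sum: 5 ⊕ 19 ⊕ 17 ⊕ 18 ⊕ 10 ⊕ 23 = 8.
The overall nim-sum is X = 8. A pile of size p has a winning move iff p XOR X < p (reduce it to p XOR X).
  5: 5 XOR 8 = 13 ≥ 5 — no move.
  19: 19 XOR 8 = 27 ≥ 19 — no move.
  17: 17 XOR 8 = 25 ≥ 17 — no move.
  18: 18 XOR 8 = 26 ≥ 18 — no move.
  10: 10 XOR 8 = 2 < 10 — winning move (to 2).
  23: 23 XOR 8 = 31 ≥ 23 — no move.
That gives 1 winning move.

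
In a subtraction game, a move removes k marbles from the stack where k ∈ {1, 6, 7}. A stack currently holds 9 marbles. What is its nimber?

Build the Grundy sequence with g(k) = mex{g(k−s) : s ∈ {1, 6, 7}, s ≤ k}:
k:     0  1  2  3  4  5  6  7  8  9
g(k):  0  1  0  1  0  1  2  3  2  3
So g(9) = 3.

3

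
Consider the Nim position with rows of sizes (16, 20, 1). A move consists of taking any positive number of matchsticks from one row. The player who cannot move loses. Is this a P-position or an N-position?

Compute the nim-sum pairwise:
16 XOR 20 = 4
4 XOR 1 = 5
The nim-sum is 5 ≠ 0, so this is an N-position: the player to move can win.

N-position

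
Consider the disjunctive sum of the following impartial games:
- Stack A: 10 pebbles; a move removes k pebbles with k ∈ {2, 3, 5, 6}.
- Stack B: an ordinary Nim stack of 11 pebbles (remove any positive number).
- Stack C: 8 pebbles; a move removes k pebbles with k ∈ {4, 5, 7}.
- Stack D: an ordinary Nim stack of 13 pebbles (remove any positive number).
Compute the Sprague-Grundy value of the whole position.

5

Grundy values for stack A (subtraction set {2, 3, 5, 6}):
g(0) = mex{} = 0
g(1) = mex{} = 0
g(2) = mex{0} = 1
g(3) = mex{0} = 1
g(4) = mex{0,1} = 2
g(5) = mex{0,1} = 2
g(6) = mex{0,1,2} = 3
g(7) = mex{0,1,2} = 3
g(8) = mex{1,2,3} = 0
g(9) = mex{1,2,3} = 0
g(10) = mex{0,2,3} = 1
So g(10) = 1.
Stack B is a plain Nim stack of size 11, so its Grundy value is 11.
Grundy values for stack C (subtraction set {4, 5, 7}):
g(0) = mex{} = 0
g(1) = mex{} = 0
g(2) = mex{} = 0
g(3) = mex{} = 0
g(4) = mex{0} = 1
g(5) = mex{0} = 1
g(6) = mex{0} = 1
g(7) = mex{0} = 1
g(8) = mex{0,1} = 2
So g(8) = 2.
Stack D is a plain Nim stack of size 13, so its Grundy value is 13.
By the Sprague-Grundy theorem, the Grundy value of a sum of independent games is the XOR of the component values.
Combined value = 1 XOR 11 XOR 2 XOR 13 = 5.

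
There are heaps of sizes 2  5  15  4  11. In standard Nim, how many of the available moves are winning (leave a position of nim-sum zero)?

3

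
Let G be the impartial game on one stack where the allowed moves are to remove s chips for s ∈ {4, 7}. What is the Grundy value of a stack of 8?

2

Compute g(0), g(1), … for moves {4, 7}:
g(0) = mex{} = 0
g(1) = mex{} = 0
g(2) = mex{} = 0
g(3) = mex{} = 0
g(4) = mex{0} = 1
g(5) = mex{0} = 1
g(6) = mex{0} = 1
g(7) = mex{0} = 1
g(8) = mex{0,1} = 2
So g(8) = 2.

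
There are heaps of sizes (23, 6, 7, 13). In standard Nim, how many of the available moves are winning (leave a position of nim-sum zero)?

1

Write each in binary and XOR column by column:
  10111  (23)
  00110  (6)
  00111  (7)
  01101  (13)
  -----
  11011  (27)
The overall nim-sum is X = 27. A heap of size p has a winning move iff p XOR X < p (reduce it to p XOR X).
  23: 23 XOR 27 = 12 < 23 — winning move (to 12).
  6: 6 XOR 27 = 29 ≥ 6 — no move.
  7: 7 XOR 27 = 28 ≥ 7 — no move.
  13: 13 XOR 27 = 22 ≥ 13 — no move.
That gives 1 winning move.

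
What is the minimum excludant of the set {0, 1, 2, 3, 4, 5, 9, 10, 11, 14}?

6

The values 0, 1, 2, 3, 4, 5 are all present; 6 is the first non-negative integer missing from the set.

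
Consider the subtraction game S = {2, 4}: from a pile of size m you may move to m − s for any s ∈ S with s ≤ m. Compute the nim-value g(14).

1

Build the Grundy sequence with g(k) = mex{g(k−s) : s ∈ {2, 4}, s ≤ k}:
k:     0  1  2  3  4  5  6  7  8  9 10 11 12 13 14
g(k):  0  0  1  1  2  2  0  0  1  1  2  2  0  0  1
So g(14) = 1.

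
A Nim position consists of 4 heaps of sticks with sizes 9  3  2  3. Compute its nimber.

11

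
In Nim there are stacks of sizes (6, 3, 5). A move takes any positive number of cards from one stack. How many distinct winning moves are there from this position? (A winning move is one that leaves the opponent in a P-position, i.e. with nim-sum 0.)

0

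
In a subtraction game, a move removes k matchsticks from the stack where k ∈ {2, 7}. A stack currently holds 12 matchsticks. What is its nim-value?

1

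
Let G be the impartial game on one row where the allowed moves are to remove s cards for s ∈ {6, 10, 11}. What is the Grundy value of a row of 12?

2

Build the Grundy sequence with g(k) = mex{g(k−s) : s ∈ {6, 10, 11}, s ≤ k}:
k:     0  1  2  3  4  5  6  7  8  9 10 11 12
g(k):  0  0  0  0  0  0  1  1  1  1  1  1  2
So g(12) = 2.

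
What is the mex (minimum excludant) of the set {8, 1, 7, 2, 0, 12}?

3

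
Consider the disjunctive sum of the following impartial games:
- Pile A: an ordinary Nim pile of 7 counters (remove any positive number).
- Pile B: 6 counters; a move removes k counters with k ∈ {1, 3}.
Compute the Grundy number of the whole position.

Pile A is a plain Nim pile of size 7, so its Grundy value is 7.
For pile B, compute g(0), g(1), … with moves {1, 3}:
g(0) = mex{} = 0
g(1) = mex{0} = 1
g(2) = mex{1} = 0
g(3) = mex{0} = 1
g(4) = mex{1} = 0
g(5) = mex{0} = 1
g(6) = mex{1} = 0
So g(6) = 0.
By the Sprague-Grundy theorem, the Grundy value of a sum of independent games is the XOR of the component values.
Combined value = 7 ⊕ 0 = 7.

7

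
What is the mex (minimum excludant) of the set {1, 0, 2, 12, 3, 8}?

The values 0, 1, 2, 3 are all present; 4 is the first non-negative integer missing from the set.

4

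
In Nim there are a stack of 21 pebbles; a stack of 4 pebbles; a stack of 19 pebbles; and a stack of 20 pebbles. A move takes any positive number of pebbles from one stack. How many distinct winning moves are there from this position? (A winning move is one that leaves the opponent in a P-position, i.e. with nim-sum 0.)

3

In binary:
  10101  (21)
  00100  (4)
  10011  (19)
  10100  (20)
  -----
  10110  (22)
The overall nim-sum is X = 22. A stack of size p has a winning move iff p XOR X < p (reduce it to p XOR X).
  21: 21 XOR 22 = 3 < 21 — winning move (to 3).
  4: 4 XOR 22 = 18 ≥ 4 — no move.
  19: 19 XOR 22 = 5 < 19 — winning move (to 5).
  20: 20 XOR 22 = 2 < 20 — winning move (to 2).
That gives 3 winning moves.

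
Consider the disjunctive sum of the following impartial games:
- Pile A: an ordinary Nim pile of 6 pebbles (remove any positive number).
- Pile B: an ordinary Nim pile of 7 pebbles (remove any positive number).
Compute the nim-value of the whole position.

1

Pile A is a plain Nim pile of size 6, so its Grundy value is 6.
Pile B is a plain Nim pile of size 7, so its Grundy value is 7.
By the Sprague-Grundy theorem, the Grundy value of a sum of independent games is the XOR of the component values.
Combined value = 6 ⊕ 7 = 1.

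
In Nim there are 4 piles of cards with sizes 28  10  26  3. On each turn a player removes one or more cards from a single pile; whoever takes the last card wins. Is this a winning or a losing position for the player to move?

In binary:
  11100  (28)
  01010  (10)
  11010  (26)
  00011  (3)
  -----
  01111  (15)
The nim-sum is 15 ≠ 0, so this is an N-position: the player to move can win.

Winning position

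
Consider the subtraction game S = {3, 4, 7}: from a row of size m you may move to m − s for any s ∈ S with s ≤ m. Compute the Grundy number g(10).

0

Grundy values for subtraction set {3, 4, 7}:
g(0) = mex{} = 0
g(1) = mex{} = 0
g(2) = mex{} = 0
g(3) = mex{0} = 1
g(4) = mex{0} = 1
g(5) = mex{0} = 1
g(6) = mex{0,1} = 2
g(7) = mex{0,1} = 2
g(8) = mex{0,1} = 2
g(9) = mex{0,1,2} = 3
g(10) = mex{1,2} = 0
So g(10) = 0.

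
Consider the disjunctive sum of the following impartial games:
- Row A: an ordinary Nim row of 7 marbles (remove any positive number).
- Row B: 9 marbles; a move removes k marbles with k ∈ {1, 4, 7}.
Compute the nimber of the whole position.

6

Row A is a plain Nim row of size 7, so its Grundy value is 7.
For row B, compute g(0), g(1), … with moves {1, 4, 7}:
g(0) = mex{} = 0
g(1) = mex{0} = 1
g(2) = mex{1} = 0
g(3) = mex{0} = 1
g(4) = mex{0,1} = 2
g(5) = mex{1,2} = 0
g(6) = mex{0} = 1
g(7) = mex{0,1} = 2
g(8) = mex{1,2} = 0
g(9) = mex{0} = 1
So g(9) = 1.
The value of a disjunctive sum is the nim-sum of the parts.
Combined value = 7 XOR 1 = 6.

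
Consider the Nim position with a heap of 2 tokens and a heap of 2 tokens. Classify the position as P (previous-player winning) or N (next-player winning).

P-position

In binary:
  10  (2)
  10  (2)
  --
  00  (0)
The nim-sum is 0, so this is a P-position: the player to move is in a losing position under optimal play.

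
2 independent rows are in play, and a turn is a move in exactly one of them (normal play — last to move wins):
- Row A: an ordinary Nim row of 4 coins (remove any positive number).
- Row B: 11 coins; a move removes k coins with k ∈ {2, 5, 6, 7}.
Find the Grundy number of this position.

Row A is a plain Nim row of size 4, so its Grundy value is 4.
Grundy values for row B (subtraction set {2, 5, 6, 7}):
g(0) = mex{} = 0
g(1) = mex{} = 0
g(2) = mex{0} = 1
g(3) = mex{0} = 1
g(4) = mex{1} = 0
g(5) = mex{0,1} = 2
g(6) = mex{0} = 1
g(7) = mex{0,1,2} = 3
g(8) = mex{0,1} = 2
g(9) = mex{0,1,3} = 2
g(10) = mex{0,1,2} = 3
g(11) = mex{0,1,2} = 3
So g(11) = 3.
The value of a disjunctive sum is the nim-sum of the parts.
Combined value = 4 XOR 3 = 7.

7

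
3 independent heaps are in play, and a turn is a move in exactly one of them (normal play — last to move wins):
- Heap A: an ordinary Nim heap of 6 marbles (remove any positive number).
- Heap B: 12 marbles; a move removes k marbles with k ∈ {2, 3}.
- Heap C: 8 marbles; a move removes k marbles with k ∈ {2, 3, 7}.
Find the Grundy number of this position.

6

Heap A is a plain Nim heap of size 6, so its Grundy value is 6.
Grundy values for heap B (subtraction set {2, 3}):
k:     0  1  2  3  4  5  6  7  8  9 10 11 12
g(k):  0  0  1  1  2  0  0  1  1  2  0  0  1
So g(12) = 1.
Grundy values for heap C (subtraction set {2, 3, 7}):
g(0) = mex{} = 0
g(1) = mex{} = 0
g(2) = mex{0} = 1
g(3) = mex{0} = 1
g(4) = mex{0,1} = 2
g(5) = mex{1} = 0
g(6) = mex{1,2} = 0
g(7) = mex{0,2} = 1
g(8) = mex{0} = 1
So g(8) = 1.
The value of a disjunctive sum is the nim-sum of the parts.
Combined value = 6 ⊕ 1 ⊕ 1 = 6.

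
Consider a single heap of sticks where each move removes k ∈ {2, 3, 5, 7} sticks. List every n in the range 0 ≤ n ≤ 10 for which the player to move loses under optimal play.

0, 1, 9, 10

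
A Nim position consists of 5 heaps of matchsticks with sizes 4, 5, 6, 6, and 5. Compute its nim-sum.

4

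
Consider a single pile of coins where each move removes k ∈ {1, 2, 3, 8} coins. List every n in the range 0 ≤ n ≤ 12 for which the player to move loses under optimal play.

0, 4, 9

Compute g(0), g(1), … for moves {1, 2, 3, 8}:
k:     0  1  2  3  4  5  6  7  8  9 10 11 12
g(k):  0  1  2  3  0  1  2  3  4  0  1  2  3
The P-positions (g = 0) in 0..12 are 0, 4, 9.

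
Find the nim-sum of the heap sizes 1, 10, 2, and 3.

Compute the nim-sum pairwise:
1 XOR 10 = 11
11 XOR 2 = 9
9 XOR 3 = 10

10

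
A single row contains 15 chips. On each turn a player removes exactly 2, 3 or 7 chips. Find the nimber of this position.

Grundy values for subtraction set {2, 3, 7}:
k:     0  1  2  3  4  5  6  7  8  9 10 11 12 13 14 15
g(k):  0  0  1  1  2  0  0  1  1  2  0  0  1  1  2  0
So g(15) = 0.

0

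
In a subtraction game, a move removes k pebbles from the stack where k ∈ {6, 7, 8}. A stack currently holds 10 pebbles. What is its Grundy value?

Grundy values for subtraction set {6, 7, 8}:
k:     0  1  2  3  4  5  6  7  8  9 10
g(k):  0  0  0  0  0  0  1  1  1  1  1
So g(10) = 1.

1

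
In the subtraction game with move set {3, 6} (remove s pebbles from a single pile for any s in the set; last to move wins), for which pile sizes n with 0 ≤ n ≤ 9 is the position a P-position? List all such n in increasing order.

0, 1, 2, 9

Compute g(0), g(1), … for moves {3, 6}:
g(0) = mex{} = 0
g(1) = mex{} = 0
g(2) = mex{} = 0
g(3) = mex{0} = 1
g(4) = mex{0} = 1
g(5) = mex{0} = 1
g(6) = mex{0,1} = 2
g(7) = mex{0,1} = 2
g(8) = mex{0,1} = 2
g(9) = mex{1,2} = 0
The P-positions (g = 0) in 0..9 are 0, 1, 2, 9.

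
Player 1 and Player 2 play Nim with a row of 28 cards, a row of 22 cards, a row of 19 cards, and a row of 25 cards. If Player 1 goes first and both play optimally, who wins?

Player 2 wins

Nim-sum: 28 ^ 22 ^ 19 ^ 25 = 0.
The nim-sum is 0, so this is a P-position: the player to move is in a losing position under optimal play; Player 1 is about to move from it and so loses — Player 2 wins.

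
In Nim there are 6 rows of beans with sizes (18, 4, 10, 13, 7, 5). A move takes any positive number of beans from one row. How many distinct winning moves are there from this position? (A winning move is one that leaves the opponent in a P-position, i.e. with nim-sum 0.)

1

Compute the nim-sum pairwise:
18 ⊕ 4 = 22
22 ⊕ 10 = 28
28 ⊕ 13 = 17
17 ⊕ 7 = 22
22 ⊕ 5 = 19
The overall nim-sum is X = 19. A row of size p has a winning move iff p XOR X < p (reduce it to p XOR X).
  18: 18 XOR 19 = 1 < 18 — winning move (to 1).
  4: 4 XOR 19 = 23 ≥ 4 — no move.
  10: 10 XOR 19 = 25 ≥ 10 — no move.
  13: 13 XOR 19 = 30 ≥ 13 — no move.
  7: 7 XOR 19 = 20 ≥ 7 — no move.
  5: 5 XOR 19 = 22 ≥ 5 — no move.
That gives 1 winning move.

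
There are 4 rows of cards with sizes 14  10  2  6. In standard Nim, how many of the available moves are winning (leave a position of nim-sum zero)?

0

Write each in binary and XOR column by column:
  1110  (14)
  1010  (10)
  0010  (2)
  0110  (6)
  ----
  0000  (0)
The nim-sum is already 0, so every move leaves a nonzero nim-sum — there are no winning moves.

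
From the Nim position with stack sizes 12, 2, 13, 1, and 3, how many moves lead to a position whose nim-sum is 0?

3

Write each in binary and XOR column by column:
  1100  (12)
  0010  (2)
  1101  (13)
  0001  (1)
  0011  (3)
  ----
  0001  (1)
The overall nim-sum is X = 1. A stack of size p has a winning move iff p XOR X < p (reduce it to p XOR X).
  12: 12 XOR 1 = 13 ≥ 12 — no move.
  2: 2 XOR 1 = 3 ≥ 2 — no move.
  13: 13 XOR 1 = 12 < 13 — winning move (to 12).
  1: 1 XOR 1 = 0 < 1 — winning move (to 0).
  3: 3 XOR 1 = 2 < 3 — winning move (to 2).
That gives 3 winning moves.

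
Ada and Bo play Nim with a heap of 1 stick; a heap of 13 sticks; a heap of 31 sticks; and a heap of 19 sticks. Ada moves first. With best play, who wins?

Bo wins

Write each in binary and XOR column by column:
  00001  (1)
  01101  (13)
  11111  (31)
  10011  (19)
  -----
  00000  (0)
The nim-sum is 0, so this is a P-position: the player to move is in a losing position under optimal play; Ada is about to move from it and so loses — Bo wins.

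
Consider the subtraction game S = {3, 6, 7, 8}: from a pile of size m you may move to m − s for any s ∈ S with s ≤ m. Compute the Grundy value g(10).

Build the Grundy sequence with g(k) = mex{g(k−s) : s ∈ {3, 6, 7, 8}, s ≤ k}:
k:     0  1  2  3  4  5  6  7  8  9 10
g(k):  0  0  0  1  1  1  2  2  2  3  3
So g(10) = 3.

3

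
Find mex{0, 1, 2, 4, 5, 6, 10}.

3

The values 0, 1, 2 are all present; 3 is the first non-negative integer missing from the set.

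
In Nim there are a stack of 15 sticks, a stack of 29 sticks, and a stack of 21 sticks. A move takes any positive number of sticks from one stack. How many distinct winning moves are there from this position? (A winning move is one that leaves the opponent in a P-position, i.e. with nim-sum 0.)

In binary:
  01111  (15)
  11101  (29)
  10101  (21)
  -----
  00111  (7)
The overall nim-sum is X = 7. A stack of size p has a winning move iff p XOR X < p (reduce it to p XOR X).
  15: 15 XOR 7 = 8 < 15 — winning move (to 8).
  29: 29 XOR 7 = 26 < 29 — winning move (to 26).
  21: 21 XOR 7 = 18 < 21 — winning move (to 18).
That gives 3 winning moves.

3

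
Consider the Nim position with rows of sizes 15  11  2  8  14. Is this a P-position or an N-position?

P-position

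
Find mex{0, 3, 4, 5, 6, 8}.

1

0 is in the set but 1 is not, so the mex is 1.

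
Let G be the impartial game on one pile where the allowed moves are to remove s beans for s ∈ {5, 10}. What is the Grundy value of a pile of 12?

Build the Grundy sequence with g(k) = mex{g(k−s) : s ∈ {5, 10}, s ≤ k}:
k:     0  1  2  3  4  5  6  7  8  9 10 11 12
g(k):  0  0  0  0  0  1  1  1  1  1  2  2  2
So g(12) = 2.

2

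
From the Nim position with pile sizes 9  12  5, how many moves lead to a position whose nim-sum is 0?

Compute the nim-sum pairwise:
9 XOR 12 = 5
5 XOR 5 = 0
The nim-sum is already 0, so every move leaves a nonzero nim-sum — there are no winning moves.

0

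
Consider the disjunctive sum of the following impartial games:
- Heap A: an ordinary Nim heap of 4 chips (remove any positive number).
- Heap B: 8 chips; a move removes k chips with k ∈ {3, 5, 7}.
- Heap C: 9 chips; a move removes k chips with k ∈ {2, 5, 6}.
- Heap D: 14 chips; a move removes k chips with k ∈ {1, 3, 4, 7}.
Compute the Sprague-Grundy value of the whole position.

6

Heap A is a plain Nim heap of size 4, so its Grundy value is 4.
Build the Grundy sequence for heap B with g(k) = mex{g(k−s) : s ∈ {3, 5, 7}, s ≤ k}:
k:     0  1  2  3  4  5  6  7  8
g(k):  0  0  0  1  1  1  2  2  2
So g(8) = 2.
For heap C, compute g(0), g(1), … with moves {2, 5, 6}:
k:     0  1  2  3  4  5  6  7  8  9
g(k):  0  0  1  1  0  2  1  3  0  2
So g(9) = 2.
For heap D, compute g(0), g(1), … with moves {1, 3, 4, 7}:
k:     0  1  2  3  4  5  6  7  8  9 10 11 12 13 14
g(k):  0  1  0  1  2  3  2  3  0  1  0  1  2  3  2
So g(14) = 2.
By the Sprague-Grundy theorem, the Grundy value of a sum of independent games is the XOR of the component values.
Combined value = 4 ⊕ 2 ⊕ 2 ⊕ 2 = 6.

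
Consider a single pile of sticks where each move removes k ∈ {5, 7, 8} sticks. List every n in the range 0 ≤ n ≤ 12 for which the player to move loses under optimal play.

0, 1, 2, 3, 4

Grundy values for subtraction set {5, 7, 8}:
g(0) = mex{} = 0
g(1) = mex{} = 0
g(2) = mex{} = 0
g(3) = mex{} = 0
g(4) = mex{} = 0
g(5) = mex{0} = 1
g(6) = mex{0} = 1
g(7) = mex{0} = 1
g(8) = mex{0} = 1
g(9) = mex{0} = 1
g(10) = mex{0,1} = 2
g(11) = mex{0,1} = 2
g(12) = mex{0,1} = 2
The P-positions (g = 0) in 0..12 are 0, 1, 2, 3, 4.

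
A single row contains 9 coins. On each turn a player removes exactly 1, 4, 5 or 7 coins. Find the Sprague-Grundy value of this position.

1

Build the Grundy sequence with g(k) = mex{g(k−s) : s ∈ {1, 4, 5, 7}, s ≤ k}:
k:     0  1  2  3  4  5  6  7  8  9
g(k):  0  1  0  1  2  3  2  3  0  1
So g(9) = 1.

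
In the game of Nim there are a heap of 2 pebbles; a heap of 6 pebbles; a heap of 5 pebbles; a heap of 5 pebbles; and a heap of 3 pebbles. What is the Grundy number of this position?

7

In binary:
  010  (2)
  110  (6)
  101  (5)
  101  (5)
  011  (3)
  ---
  111  (7)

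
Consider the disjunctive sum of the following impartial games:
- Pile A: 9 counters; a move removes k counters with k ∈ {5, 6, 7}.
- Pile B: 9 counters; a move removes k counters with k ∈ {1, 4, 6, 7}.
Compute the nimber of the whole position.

3

Grundy values for pile A (subtraction set {5, 6, 7}):
k:     0  1  2  3  4  5  6  7  8  9
g(k):  0  0  0  0  0  1  1  1  1  1
So g(9) = 1.
For pile B, compute g(0), g(1), … with moves {1, 4, 6, 7}:
g(0) = mex{} = 0
g(1) = mex{0} = 1
g(2) = mex{1} = 0
g(3) = mex{0} = 1
g(4) = mex{0,1} = 2
g(5) = mex{1,2} = 0
g(6) = mex{0} = 1
g(7) = mex{0,1} = 2
g(8) = mex{0,1,2} = 3
g(9) = mex{0,1,3} = 2
So g(9) = 2.
The value of a disjunctive sum is the nim-sum of the parts.
Combined value = 1 ⊕ 2 = 3.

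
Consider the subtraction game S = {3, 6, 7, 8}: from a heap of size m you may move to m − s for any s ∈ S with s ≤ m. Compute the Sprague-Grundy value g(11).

0

Compute g(0), g(1), … for moves {3, 6, 7, 8}:
k:     0  1  2  3  4  5  6  7  8  9 10 11
g(k):  0  0  0  1  1  1  2  2  2  3  3  0
So g(11) = 0.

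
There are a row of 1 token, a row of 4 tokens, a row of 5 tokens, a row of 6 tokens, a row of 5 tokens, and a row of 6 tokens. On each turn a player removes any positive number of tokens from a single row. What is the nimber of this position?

Compute the nim-sum pairwise:
1 ^ 4 = 5
5 ^ 5 = 0
0 ^ 6 = 6
6 ^ 5 = 3
3 ^ 6 = 5

5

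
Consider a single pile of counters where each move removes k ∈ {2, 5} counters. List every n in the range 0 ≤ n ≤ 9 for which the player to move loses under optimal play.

0, 1, 4, 7, 8

Compute g(0), g(1), … for moves {2, 5}:
k:     0  1  2  3  4  5  6  7  8  9
g(k):  0  0  1  1  0  2  1  0  0  1
The P-positions (g = 0) in 0..9 are 0, 1, 4, 7, 8.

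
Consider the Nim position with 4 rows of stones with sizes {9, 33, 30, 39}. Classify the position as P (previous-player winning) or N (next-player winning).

N-position

Nim-sum: 9 ^ 33 ^ 30 ^ 39 = 17.
The nim-sum is 17 ≠ 0, so this is an N-position: the player to move can win.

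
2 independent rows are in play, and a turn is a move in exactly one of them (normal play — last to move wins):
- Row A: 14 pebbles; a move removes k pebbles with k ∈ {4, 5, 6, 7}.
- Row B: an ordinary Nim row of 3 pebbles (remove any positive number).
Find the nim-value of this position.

3

Build the Grundy sequence for row A with g(k) = mex{g(k−s) : s ∈ {4, 5, 6, 7}, s ≤ k}:
k:     0  1  2  3  4  5  6  7  8  9 10 11 12 13 14
g(k):  0  0  0  0  1  1  1  1  2  2  2  0  0  0  0
So g(14) = 0.
Row B is a plain Nim row of size 3, so its Grundy value is 3.
The value of a disjunctive sum is the nim-sum of the parts.
Combined value = 0 ⊕ 3 = 3.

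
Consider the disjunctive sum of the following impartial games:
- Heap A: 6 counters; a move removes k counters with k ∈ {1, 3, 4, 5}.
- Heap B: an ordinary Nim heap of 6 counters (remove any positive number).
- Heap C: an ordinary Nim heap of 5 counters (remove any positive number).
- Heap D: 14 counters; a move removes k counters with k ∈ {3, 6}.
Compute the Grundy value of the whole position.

Grundy values for heap A (subtraction set {1, 3, 4, 5}):
k:     0  1  2  3  4  5  6
g(k):  0  1  0  1  2  3  2
So g(6) = 2.
Heap B is a plain Nim heap of size 6, so its Grundy value is 6.
Heap C is a plain Nim heap of size 5, so its Grundy value is 5.
For heap D, compute g(0), g(1), … with moves {3, 6}:
k:     0  1  2  3  4  5  6  7  8  9 10 11 12 13 14
g(k):  0  0  0  1  1  1  2  2  2  0  0  0  1  1  1
So g(14) = 1.
By the Sprague-Grundy theorem, the Grundy value of a sum of independent games is the XOR of the component values.
Combined value = 2 ⊕ 6 ⊕ 5 ⊕ 1 = 0.

0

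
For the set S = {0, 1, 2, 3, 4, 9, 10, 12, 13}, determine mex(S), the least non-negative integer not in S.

The values 0, 1, 2, 3, 4 are all present; 5 is the first non-negative integer missing from the set.

5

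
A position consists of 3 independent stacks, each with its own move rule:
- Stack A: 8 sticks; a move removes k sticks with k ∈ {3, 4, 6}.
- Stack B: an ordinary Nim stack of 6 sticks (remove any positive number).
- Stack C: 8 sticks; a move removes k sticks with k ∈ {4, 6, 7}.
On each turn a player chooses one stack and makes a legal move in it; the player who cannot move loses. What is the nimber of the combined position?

6

Grundy values for stack A (subtraction set {3, 4, 6}):
k:     0  1  2  3  4  5  6  7  8
g(k):  0  0  0  1  1  1  2  2  2
So g(8) = 2.
Stack B is a plain Nim stack of size 6, so its Grundy value is 6.
Build the Grundy sequence for stack C with g(k) = mex{g(k−s) : s ∈ {4, 6, 7}, s ≤ k}:
g(0) = mex{} = 0
g(1) = mex{} = 0
g(2) = mex{} = 0
g(3) = mex{} = 0
g(4) = mex{0} = 1
g(5) = mex{0} = 1
g(6) = mex{0} = 1
g(7) = mex{0} = 1
g(8) = mex{0,1} = 2
So g(8) = 2.
By the Sprague-Grundy theorem, the Grundy value of a sum of independent games is the XOR of the component values.
Combined value = 2 ⊕ 6 ⊕ 2 = 6.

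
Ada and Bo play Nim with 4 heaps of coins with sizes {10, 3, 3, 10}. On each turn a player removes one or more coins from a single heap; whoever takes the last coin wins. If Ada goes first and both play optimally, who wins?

Bo wins

Nim-sum: 10 ^ 3 ^ 3 ^ 10 = 0.
The nim-sum is 0, so this is a P-position: the player to move is in a losing position under optimal play; Ada is about to move from it and so loses — Bo wins.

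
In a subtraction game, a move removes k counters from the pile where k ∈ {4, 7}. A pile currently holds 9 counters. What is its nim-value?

2

Compute g(0), g(1), … for moves {4, 7}:
k:     0  1  2  3  4  5  6  7  8  9
g(k):  0  0  0  0  1  1  1  1  2  2
So g(9) = 2.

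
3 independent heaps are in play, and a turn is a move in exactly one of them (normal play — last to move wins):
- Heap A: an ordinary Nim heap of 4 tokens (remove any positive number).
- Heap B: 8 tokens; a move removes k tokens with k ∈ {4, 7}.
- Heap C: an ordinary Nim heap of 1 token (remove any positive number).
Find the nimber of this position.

Heap A is a plain Nim heap of size 4, so its Grundy value is 4.
Grundy values for heap B (subtraction set {4, 7}):
g(0) = mex{} = 0
g(1) = mex{} = 0
g(2) = mex{} = 0
g(3) = mex{} = 0
g(4) = mex{0} = 1
g(5) = mex{0} = 1
g(6) = mex{0} = 1
g(7) = mex{0} = 1
g(8) = mex{0,1} = 2
So g(8) = 2.
Heap C is a plain Nim heap of size 1, so its Grundy value is 1.
The value of a disjunctive sum is the nim-sum of the parts.
Combined value = 4 XOR 2 XOR 1 = 7.

7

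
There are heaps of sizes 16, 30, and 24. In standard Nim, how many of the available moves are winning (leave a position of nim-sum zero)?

Bitwise XOR of the heap sizes:
  10000  (16)
  11110  (30)
  11000  (24)
  -----
  10110  (22)
The overall nim-sum is X = 22. A heap of size p has a winning move iff p XOR X < p (reduce it to p XOR X).
  16: 16 XOR 22 = 6 < 16 — winning move (to 6).
  30: 30 XOR 22 = 8 < 30 — winning move (to 8).
  24: 24 XOR 22 = 14 < 24 — winning move (to 14).
That gives 3 winning moves.

3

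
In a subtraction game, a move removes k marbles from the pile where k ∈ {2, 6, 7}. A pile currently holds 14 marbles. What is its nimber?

Compute g(0), g(1), … for moves {2, 6, 7}:
g(0) = mex{} = 0
g(1) = mex{} = 0
g(2) = mex{0} = 1
g(3) = mex{0} = 1
g(4) = mex{1} = 0
g(5) = mex{1} = 0
g(6) = mex{0} = 1
g(7) = mex{0} = 1
g(8) = mex{0,1} = 2
g(9) = mex{1} = 0
g(10) = mex{0,1,2} = 3
g(11) = mex{0} = 1
g(12) = mex{0,1,3} = 2
g(13) = mex{1} = 0
g(14) = mex{1,2} = 0
So g(14) = 0.

0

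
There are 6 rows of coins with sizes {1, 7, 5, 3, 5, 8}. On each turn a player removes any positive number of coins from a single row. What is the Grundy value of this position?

13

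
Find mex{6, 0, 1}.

2

The values 0, 1 are all present; 2 is the first non-negative integer missing from the set.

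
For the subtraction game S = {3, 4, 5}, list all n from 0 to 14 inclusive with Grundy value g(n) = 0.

Grundy values for subtraction set {3, 4, 5}:
k:     0  1  2  3  4  5  6  7  8  9 10 11 12 13 14
g(k):  0  0  0  1  1  1  2  2  0  0  0  1  1  1  2
The P-positions (g = 0) in 0..14 are 0, 1, 2, 8, 9, 10.

0, 1, 2, 8, 9, 10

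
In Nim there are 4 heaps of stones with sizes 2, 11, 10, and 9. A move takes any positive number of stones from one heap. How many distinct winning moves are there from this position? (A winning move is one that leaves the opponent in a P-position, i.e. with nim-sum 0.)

3

Nim-sum: 2 XOR 11 XOR 10 XOR 9 = 10.
The overall nim-sum is X = 10. A heap of size p has a winning move iff p XOR X < p (reduce it to p XOR X).
  2: 2 XOR 10 = 8 ≥ 2 — no move.
  11: 11 XOR 10 = 1 < 11 — winning move (to 1).
  10: 10 XOR 10 = 0 < 10 — winning move (to 0).
  9: 9 XOR 10 = 3 < 9 — winning move (to 3).
That gives 3 winning moves.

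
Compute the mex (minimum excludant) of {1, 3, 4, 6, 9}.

0 is not in the set, so the mex is 0.

0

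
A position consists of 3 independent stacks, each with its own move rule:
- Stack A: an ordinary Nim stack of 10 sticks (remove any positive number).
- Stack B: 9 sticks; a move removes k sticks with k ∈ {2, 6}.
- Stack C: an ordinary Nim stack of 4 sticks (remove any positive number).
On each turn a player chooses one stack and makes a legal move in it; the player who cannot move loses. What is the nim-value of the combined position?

Stack A is a plain Nim stack of size 10, so its Grundy value is 10.
Build the Grundy sequence for stack B with g(k) = mex{g(k−s) : s ∈ {2, 6}, s ≤ k}:
g(0) = mex{} = 0
g(1) = mex{} = 0
g(2) = mex{0} = 1
g(3) = mex{0} = 1
g(4) = mex{1} = 0
g(5) = mex{1} = 0
g(6) = mex{0} = 1
g(7) = mex{0} = 1
g(8) = mex{1} = 0
g(9) = mex{1} = 0
So g(9) = 0.
Stack C is a plain Nim stack of size 4, so its Grundy value is 4.
The value of a disjunctive sum is the nim-sum of the parts.
Combined value = 10 ⊕ 0 ⊕ 4 = 14.

14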